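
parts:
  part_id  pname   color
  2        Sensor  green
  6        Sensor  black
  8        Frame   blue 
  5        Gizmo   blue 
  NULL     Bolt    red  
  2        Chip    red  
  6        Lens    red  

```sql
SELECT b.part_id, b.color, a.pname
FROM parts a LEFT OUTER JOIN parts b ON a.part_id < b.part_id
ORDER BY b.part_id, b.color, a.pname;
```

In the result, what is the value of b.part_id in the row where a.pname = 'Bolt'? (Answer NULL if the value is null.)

LEFT JOIN keeps every row from `parts a`; unmatched rows get NULL for `parts b`'s columns.
Matching on a.part_id < b.part_id. A NULL in a compared column never satisfies the condition.
- a row (part_id=2): matches 4 b row(s) → 4 output row(s).
- a row (part_id=6): matches 1 b row(s) → 1 output row(s).
- a row (part_id=8): no match → kept, b columns NULL.
- a row (part_id=5): matches 3 b row(s) → 3 output row(s).
- a row (part_id=NULL): no match → kept, b columns NULL.
- a row (part_id=2): matches 4 b row(s) → 4 output row(s).
- a row (part_id=6): matches 1 b row(s) → 1 output row(s).

NULL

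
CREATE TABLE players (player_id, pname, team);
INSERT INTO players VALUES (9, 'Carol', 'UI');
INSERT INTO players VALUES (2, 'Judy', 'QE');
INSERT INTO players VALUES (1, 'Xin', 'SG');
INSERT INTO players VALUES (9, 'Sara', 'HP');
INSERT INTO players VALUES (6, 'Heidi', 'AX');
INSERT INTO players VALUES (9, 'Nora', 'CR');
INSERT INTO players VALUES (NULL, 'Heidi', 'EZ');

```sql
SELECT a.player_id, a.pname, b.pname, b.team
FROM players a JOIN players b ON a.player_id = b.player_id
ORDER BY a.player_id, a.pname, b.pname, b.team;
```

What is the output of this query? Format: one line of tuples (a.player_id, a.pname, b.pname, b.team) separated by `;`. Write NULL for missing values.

INNER JOIN keeps only pairs where the ON condition holds.
Matching on a.player_id = b.player_id. A NULL in a compared column never satisfies the condition.
Matched pairs: 12.

(1, Xin, Xin, SG); (2, Judy, Judy, QE); (6, Heidi, Heidi, AX); (9, Carol, Carol, UI); (9, Carol, Nora, CR); (9, Carol, Sara, HP); (9, Nora, Carol, UI); (9, Nora, Nora, CR); (9, Nora, Sara, HP); (9, Sara, Carol, UI); (9, Sara, Nora, CR); (9, Sara, Sara, HP)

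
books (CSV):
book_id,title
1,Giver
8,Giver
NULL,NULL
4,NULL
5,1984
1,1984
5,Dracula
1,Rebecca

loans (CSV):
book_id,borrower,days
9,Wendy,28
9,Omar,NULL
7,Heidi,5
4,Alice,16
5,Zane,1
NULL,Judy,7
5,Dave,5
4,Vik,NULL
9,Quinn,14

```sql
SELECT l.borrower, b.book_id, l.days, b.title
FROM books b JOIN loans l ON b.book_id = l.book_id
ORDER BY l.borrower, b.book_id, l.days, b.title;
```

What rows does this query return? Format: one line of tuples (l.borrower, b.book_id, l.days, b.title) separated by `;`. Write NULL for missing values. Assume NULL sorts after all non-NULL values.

(Alice, 4, 16, NULL); (Dave, 5, 5, 1984); (Dave, 5, 5, Dracula); (Vik, 4, NULL, NULL); (Zane, 5, 1, 1984); (Zane, 5, 1, Dracula)

INNER JOIN keeps only pairs where the ON condition holds.
Matching on b.book_id = l.book_id. A NULL in a compared column never satisfies the condition.
- b[0] book_id=1 → no match; dropped.
- b[1] book_id=8 → no match; dropped.
- b[2] book_id=NULL → no match; dropped.
- b[3] book_id=4 → 2 match(es) in l → 2 row(s).
- b[4] book_id=5 → 2 match(es) in l → 2 row(s).
- b[5] book_id=1 → no match; dropped.
- b[6] book_id=5 → 2 match(es) in l → 2 row(s).
- b[7] book_id=1 → no match; dropped.
After projecting and ordering:
l.borrower | b.book_id | l.days | b.title
Alice | 4 | 16 | NULL
Dave | 5 | 5 | 1984
Dave | 5 | 5 | Dracula
Vik | 4 | NULL | NULL
Zane | 5 | 1 | 1984
Zane | 5 | 1 | Dracula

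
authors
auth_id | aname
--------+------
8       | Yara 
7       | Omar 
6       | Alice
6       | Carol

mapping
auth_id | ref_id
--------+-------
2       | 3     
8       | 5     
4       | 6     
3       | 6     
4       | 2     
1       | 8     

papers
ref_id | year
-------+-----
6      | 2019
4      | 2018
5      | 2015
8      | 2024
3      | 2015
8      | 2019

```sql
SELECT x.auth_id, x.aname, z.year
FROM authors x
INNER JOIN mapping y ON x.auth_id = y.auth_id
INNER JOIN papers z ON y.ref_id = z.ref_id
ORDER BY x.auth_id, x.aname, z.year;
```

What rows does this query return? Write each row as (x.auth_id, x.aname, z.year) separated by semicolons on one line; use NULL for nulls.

Joins associate left-to-right: authors INNER JOIN mapping on auth_id gives 1 intermediate row(s).
Then INNER JOIN `papers z` on ref_id: keep only rows whose y.ref_id appears in z.

(8, Yara, 2015)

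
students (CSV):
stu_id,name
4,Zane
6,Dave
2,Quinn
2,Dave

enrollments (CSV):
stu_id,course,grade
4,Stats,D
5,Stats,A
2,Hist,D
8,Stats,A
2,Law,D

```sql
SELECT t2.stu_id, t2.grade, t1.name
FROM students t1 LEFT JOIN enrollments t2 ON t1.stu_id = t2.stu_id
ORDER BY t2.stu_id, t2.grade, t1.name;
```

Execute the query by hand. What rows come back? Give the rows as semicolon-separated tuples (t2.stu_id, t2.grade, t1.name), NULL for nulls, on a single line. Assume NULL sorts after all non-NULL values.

(2, D, Dave); (2, D, Dave); (2, D, Quinn); (2, D, Quinn); (4, D, Zane); (NULL, NULL, Dave)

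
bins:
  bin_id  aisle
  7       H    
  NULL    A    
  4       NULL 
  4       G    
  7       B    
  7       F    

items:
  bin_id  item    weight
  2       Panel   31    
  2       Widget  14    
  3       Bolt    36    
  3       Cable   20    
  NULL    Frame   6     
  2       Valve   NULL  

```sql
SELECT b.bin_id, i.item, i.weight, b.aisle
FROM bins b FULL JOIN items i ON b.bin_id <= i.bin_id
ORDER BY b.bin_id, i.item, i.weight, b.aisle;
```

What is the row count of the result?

FULL OUTER JOIN keeps every row from both sides; unmatched rows get NULL for the other side's columns.
Matching on b.bin_id <= i.bin_id. A NULL in a compared column never satisfies the condition.
- b (bin_id=7) has no partner → padded with NULL.
- b (bin_id=NULL) has no partner → padded with NULL.
- b (bin_id=4) has no partner → padded with NULL.
- b (bin_id=4) has no partner → padded with NULL.
- b (bin_id=7) has no partner → padded with NULL.
- b (bin_id=7) has no partner → padded with NULL.
- 6 i row(s) had no b match → kept, b columns NULL.
Total: 0 matched + 12 padded = 12 rows.

12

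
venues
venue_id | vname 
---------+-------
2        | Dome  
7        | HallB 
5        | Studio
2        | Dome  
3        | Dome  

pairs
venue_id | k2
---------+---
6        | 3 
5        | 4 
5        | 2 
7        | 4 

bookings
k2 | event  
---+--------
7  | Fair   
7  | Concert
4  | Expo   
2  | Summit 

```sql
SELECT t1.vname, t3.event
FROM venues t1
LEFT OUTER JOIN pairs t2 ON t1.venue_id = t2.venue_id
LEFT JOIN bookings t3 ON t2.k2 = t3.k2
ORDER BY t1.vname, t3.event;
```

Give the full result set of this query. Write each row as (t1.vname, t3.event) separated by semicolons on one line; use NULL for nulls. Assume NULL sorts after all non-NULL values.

(Dome, NULL); (Dome, NULL); (Dome, NULL); (HallB, Expo); (Studio, Expo); (Studio, Summit)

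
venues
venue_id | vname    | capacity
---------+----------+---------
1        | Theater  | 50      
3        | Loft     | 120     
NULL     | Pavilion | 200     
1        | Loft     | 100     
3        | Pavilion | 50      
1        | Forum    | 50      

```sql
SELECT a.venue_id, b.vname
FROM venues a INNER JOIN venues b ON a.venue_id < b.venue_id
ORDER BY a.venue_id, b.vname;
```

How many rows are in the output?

INNER JOIN keeps only pairs where the ON condition holds.
Matching on a.venue_id < b.venue_id. A NULL in a compared column never satisfies the condition.
- a row (venue_id=1): matches 2 b row(s) → 2 output row(s).
- a row (venue_id=3): no match → dropped.
- a row (venue_id=NULL): no match → dropped.
- a row (venue_id=1): matches 2 b row(s) → 2 output row(s).
- a row (venue_id=3): no match → dropped.
- a row (venue_id=1): matches 2 b row(s) → 2 output row(s).
Total: 6 rows.

6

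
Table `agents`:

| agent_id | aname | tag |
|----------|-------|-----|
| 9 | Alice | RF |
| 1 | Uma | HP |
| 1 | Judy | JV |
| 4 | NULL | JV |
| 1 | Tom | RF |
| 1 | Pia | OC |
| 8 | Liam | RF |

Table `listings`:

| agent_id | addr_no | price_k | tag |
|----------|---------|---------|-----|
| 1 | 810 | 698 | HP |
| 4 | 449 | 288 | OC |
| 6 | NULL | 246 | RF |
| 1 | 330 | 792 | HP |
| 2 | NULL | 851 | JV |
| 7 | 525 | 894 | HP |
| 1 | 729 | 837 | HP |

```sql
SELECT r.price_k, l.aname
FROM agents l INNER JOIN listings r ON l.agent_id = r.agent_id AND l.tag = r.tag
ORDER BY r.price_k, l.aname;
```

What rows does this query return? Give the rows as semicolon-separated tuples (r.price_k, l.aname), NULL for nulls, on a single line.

INNER JOIN keeps only pairs where the ON condition holds.
Matching on l.agent_id = r.agent_id AND l.tag = r.tag.
- l (agent_id=9, tag=RF) has no partner → excluded.
- l (agent_id=1, tag=HP) pairs with 3 row(s) of r.
- l (agent_id=1, tag=JV) has no partner → excluded.
- l (agent_id=4, tag=JV) has no partner → excluded.
- l (agent_id=1, tag=RF) has no partner → excluded.
- l (agent_id=1, tag=OC) has no partner → excluded.
- l (agent_id=8, tag=RF) has no partner → excluded.
After projecting and ordering:
r.price_k | l.aname
698 | Uma
792 | Uma
837 | Uma

(698, Uma); (792, Uma); (837, Uma)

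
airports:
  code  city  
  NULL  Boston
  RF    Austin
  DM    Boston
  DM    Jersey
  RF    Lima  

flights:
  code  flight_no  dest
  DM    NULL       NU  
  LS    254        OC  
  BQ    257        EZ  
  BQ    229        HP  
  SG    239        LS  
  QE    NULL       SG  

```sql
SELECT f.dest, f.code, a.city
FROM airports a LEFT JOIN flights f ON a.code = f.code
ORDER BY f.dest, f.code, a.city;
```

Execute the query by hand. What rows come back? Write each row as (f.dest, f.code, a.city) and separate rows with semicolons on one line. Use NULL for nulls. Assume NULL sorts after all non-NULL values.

(NU, DM, Boston); (NU, DM, Jersey); (NULL, NULL, Austin); (NULL, NULL, Boston); (NULL, NULL, Lima)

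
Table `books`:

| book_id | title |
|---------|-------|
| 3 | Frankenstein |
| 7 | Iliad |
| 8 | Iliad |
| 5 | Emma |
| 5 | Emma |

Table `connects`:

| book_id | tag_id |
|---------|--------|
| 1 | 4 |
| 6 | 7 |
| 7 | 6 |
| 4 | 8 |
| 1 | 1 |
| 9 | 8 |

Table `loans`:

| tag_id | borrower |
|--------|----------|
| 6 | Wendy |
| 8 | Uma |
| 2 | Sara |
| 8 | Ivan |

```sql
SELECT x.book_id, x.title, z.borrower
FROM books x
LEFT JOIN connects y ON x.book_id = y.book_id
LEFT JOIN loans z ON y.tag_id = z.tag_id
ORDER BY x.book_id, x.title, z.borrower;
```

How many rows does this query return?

5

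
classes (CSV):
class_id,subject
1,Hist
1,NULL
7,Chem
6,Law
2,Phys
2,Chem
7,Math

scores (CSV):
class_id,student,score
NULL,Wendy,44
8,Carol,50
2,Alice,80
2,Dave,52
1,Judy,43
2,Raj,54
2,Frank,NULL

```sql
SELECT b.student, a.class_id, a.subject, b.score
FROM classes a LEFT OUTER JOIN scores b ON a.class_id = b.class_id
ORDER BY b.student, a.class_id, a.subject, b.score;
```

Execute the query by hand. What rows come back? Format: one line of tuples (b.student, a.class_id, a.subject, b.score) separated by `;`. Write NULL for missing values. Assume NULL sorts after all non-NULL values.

LEFT JOIN keeps every row from `classes`; unmatched rows get NULL for `scores`'s columns.
Matching on a.class_id = b.class_id. A NULL in a compared column never satisfies the condition.
Matched pairs: 10; unmatched a rows kept: 3.

(Alice, 2, Chem, 80); (Alice, 2, Phys, 80); (Dave, 2, Chem, 52); (Dave, 2, Phys, 52); (Frank, 2, Chem, NULL); (Frank, 2, Phys, NULL); (Judy, 1, Hist, 43); (Judy, 1, NULL, 43); (Raj, 2, Chem, 54); (Raj, 2, Phys, 54); (NULL, 6, Law, NULL); (NULL, 7, Chem, NULL); (NULL, 7, Math, NULL)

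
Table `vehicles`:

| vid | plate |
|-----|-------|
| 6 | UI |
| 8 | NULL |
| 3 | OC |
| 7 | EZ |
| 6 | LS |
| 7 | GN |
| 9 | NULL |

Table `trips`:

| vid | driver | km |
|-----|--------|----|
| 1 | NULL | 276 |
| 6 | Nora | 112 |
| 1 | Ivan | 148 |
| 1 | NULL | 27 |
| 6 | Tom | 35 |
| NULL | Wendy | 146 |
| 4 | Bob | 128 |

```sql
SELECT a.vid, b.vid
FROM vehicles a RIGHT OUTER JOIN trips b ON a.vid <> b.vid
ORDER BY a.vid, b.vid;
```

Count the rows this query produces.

39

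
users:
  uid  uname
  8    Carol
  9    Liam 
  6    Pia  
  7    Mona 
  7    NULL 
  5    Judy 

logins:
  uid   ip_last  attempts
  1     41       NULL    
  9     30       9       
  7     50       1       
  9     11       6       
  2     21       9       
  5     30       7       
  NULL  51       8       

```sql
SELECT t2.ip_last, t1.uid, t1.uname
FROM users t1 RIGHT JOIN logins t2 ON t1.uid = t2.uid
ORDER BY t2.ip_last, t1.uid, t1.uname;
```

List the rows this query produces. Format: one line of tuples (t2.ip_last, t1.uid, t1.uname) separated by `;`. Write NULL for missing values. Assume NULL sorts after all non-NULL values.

RIGHT JOIN keeps every row from `logins`; unmatched rows get NULL for `users`'s columns.
Matching on t1.uid = t2.uid. A NULL in a compared column never satisfies the condition.
- t1 row (uid=8): no match.
- t1 row (uid=9): matches 2 t2 row(s) → 2 output row(s).
- t1 row (uid=6): no match.
- t1 row (uid=7): matches 1 t2 row(s) → 1 output row(s).
- t1 row (uid=7): matches 1 t2 row(s) → 1 output row(s).
- t1 row (uid=5): matches 1 t2 row(s) → 1 output row(s).
- plus 3 unmatched t2 row(s), each kept with NULL t1 columns.
After projecting and ordering:
t2.ip_last | t1.uid | t1.uname
11 | 9 | Liam
21 | NULL | NULL
30 | 5 | Judy
30 | 9 | Liam
41 | NULL | NULL
50 | 7 | Mona
50 | 7 | NULL
51 | NULL | NULL

(11, 9, Liam); (21, NULL, NULL); (30, 5, Judy); (30, 9, Liam); (41, NULL, NULL); (50, 7, Mona); (50, 7, NULL); (51, NULL, NULL)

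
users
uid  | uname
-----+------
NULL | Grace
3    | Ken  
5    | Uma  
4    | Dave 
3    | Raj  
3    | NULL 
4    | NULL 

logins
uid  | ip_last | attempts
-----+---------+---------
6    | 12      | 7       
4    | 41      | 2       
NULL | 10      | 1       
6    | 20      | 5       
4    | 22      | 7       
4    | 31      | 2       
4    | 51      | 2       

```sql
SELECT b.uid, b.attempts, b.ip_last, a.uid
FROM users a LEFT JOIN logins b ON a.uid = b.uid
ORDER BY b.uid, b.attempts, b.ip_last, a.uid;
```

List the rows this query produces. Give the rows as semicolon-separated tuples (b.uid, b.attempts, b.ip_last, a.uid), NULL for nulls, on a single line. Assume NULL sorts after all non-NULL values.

(4, 2, 31, 4); (4, 2, 31, 4); (4, 2, 41, 4); (4, 2, 41, 4); (4, 2, 51, 4); (4, 2, 51, 4); (4, 7, 22, 4); (4, 7, 22, 4); (NULL, NULL, NULL, 3); (NULL, NULL, NULL, 3); (NULL, NULL, NULL, 3); (NULL, NULL, NULL, 5); (NULL, NULL, NULL, NULL)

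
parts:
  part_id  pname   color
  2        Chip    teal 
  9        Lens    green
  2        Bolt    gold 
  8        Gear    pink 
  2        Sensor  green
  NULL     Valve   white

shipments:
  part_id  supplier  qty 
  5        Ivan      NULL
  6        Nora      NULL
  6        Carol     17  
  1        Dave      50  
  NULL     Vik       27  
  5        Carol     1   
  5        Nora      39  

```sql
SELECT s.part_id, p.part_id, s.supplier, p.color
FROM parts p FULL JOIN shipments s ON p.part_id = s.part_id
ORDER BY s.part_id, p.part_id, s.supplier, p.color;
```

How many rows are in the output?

13

FULL OUTER JOIN keeps every row from both sides; unmatched rows get NULL for the other side's columns.
Matching on p.part_id = s.part_id. A NULL in a compared column never satisfies the condition.
- p (part_id=2) has no partner → padded with NULL.
- p (part_id=9) has no partner → padded with NULL.
- p (part_id=2) has no partner → padded with NULL.
- p (part_id=8) has no partner → padded with NULL.
- p (part_id=2) has no partner → padded with NULL.
- p (part_id=NULL) has no partner → padded with NULL.
- plus 7 unmatched s row(s), each kept with NULL p columns.
Total: 0 matched + 13 padded = 13 rows.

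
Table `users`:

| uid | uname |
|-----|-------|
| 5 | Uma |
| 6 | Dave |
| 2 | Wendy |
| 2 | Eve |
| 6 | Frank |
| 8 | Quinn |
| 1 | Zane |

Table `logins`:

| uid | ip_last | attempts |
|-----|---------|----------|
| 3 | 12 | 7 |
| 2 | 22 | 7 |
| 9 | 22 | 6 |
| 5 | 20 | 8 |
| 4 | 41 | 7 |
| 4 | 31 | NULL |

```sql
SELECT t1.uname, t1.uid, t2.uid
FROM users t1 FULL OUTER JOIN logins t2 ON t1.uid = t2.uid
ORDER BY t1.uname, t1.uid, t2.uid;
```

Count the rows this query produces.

FULL OUTER JOIN keeps every row from both sides; unmatched rows get NULL for the other side's columns.
Matching on t1.uid = t2.uid.
- t1 (uid=5) pairs with 1 row(s) of t2.
- t1 (uid=6) has no partner → padded with NULL.
- t1 (uid=2) pairs with 1 row(s) of t2.
- t1 (uid=2) pairs with 1 row(s) of t2.
- t1 (uid=6) has no partner → padded with NULL.
- t1 (uid=8) has no partner → padded with NULL.
- t1 (uid=1) has no partner → padded with NULL.
- plus 4 unmatched t2 row(s), each kept with NULL t1 columns.
Total: 3 matched + 8 padded = 11 rows.

11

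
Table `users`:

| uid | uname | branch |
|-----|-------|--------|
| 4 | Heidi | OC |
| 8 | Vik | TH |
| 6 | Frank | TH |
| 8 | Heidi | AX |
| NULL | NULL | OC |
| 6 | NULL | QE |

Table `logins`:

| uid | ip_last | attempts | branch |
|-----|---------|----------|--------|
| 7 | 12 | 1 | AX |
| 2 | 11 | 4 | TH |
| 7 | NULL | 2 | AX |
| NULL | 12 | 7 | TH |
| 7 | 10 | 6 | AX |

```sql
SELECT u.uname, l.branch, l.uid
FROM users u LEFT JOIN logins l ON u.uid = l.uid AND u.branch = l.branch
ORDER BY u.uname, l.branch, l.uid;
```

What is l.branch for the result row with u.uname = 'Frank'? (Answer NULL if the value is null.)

NULL

LEFT JOIN keeps every row from `users`; unmatched rows get NULL for `logins`'s columns.
Matching on u.uid = l.uid AND u.branch = l.branch. A NULL in a compared column never satisfies the condition.
- u[0] uid=4, branch=OC → no match; kept with NULLs on the l side.
- u[1] uid=8, branch=TH → no match; kept with NULLs on the l side.
- u[2] uid=6, branch=TH → no match; kept with NULLs on the l side.
- u[3] uid=8, branch=AX → no match; kept with NULLs on the l side.
- u[4] uid=NULL, branch=OC → no match; kept with NULLs on the l side.
- u[5] uid=6, branch=QE → no match; kept with NULLs on the l side.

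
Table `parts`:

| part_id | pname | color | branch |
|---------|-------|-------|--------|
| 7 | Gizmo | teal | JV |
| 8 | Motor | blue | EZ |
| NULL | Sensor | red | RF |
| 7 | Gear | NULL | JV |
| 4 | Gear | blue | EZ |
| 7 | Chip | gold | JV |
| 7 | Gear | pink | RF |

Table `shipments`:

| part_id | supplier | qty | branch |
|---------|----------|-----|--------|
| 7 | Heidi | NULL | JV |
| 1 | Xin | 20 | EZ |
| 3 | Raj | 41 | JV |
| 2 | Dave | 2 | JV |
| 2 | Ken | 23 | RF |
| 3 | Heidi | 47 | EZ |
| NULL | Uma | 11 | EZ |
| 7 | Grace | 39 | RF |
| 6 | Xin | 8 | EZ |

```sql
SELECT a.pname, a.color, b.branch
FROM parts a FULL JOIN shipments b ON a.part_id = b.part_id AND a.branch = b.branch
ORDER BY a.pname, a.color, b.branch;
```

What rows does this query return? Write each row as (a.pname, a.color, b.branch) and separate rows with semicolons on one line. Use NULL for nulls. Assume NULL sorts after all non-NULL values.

(Chip, gold, JV); (Gear, blue, NULL); (Gear, pink, RF); (Gear, NULL, JV); (Gizmo, teal, JV); (Motor, blue, NULL); (Sensor, red, NULL); (NULL, NULL, EZ); (NULL, NULL, EZ); (NULL, NULL, EZ); (NULL, NULL, EZ); (NULL, NULL, JV); (NULL, NULL, JV); (NULL, NULL, RF)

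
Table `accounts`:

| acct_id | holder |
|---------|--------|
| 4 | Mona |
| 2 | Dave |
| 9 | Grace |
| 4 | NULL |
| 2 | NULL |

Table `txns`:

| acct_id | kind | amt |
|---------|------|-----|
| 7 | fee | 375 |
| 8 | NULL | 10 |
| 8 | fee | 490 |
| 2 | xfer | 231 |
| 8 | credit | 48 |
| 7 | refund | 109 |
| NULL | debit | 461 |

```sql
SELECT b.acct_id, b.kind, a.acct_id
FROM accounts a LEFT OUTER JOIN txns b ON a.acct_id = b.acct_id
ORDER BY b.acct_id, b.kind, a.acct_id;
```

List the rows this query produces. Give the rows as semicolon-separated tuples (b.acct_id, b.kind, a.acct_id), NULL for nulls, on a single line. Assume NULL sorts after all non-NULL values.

(2, xfer, 2); (2, xfer, 2); (NULL, NULL, 4); (NULL, NULL, 4); (NULL, NULL, 9)

LEFT JOIN keeps every row from `accounts`; unmatched rows get NULL for `txns`'s columns.
Matching on a.acct_id = b.acct_id. A NULL in a compared column never satisfies the condition.
- a (acct_id=4) has no partner → padded with NULL.
- a (acct_id=2) pairs with 1 row(s) of b.
- a (acct_id=9) has no partner → padded with NULL.
- a (acct_id=4) has no partner → padded with NULL.
- a (acct_id=2) pairs with 1 row(s) of b.
After projecting and ordering:
b.acct_id | b.kind | a.acct_id
2 | xfer | 2
2 | xfer | 2
NULL | NULL | 4
NULL | NULL | 4
NULL | NULL | 9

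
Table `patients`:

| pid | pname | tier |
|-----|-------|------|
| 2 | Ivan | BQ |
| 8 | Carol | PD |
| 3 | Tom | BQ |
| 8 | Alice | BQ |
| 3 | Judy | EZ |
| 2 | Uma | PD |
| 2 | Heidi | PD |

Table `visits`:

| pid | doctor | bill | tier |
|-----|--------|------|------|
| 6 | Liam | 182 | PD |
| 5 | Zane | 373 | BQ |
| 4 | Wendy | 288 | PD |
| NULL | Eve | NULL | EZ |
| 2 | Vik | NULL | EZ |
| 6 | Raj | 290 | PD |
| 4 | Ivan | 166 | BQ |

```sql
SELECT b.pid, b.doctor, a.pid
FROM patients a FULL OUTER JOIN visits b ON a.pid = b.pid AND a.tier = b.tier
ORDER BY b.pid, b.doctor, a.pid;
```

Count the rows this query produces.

FULL OUTER JOIN keeps every row from both sides; unmatched rows get NULL for the other side's columns.
Matching on a.pid = b.pid AND a.tier = b.tier. A NULL in a compared column never satisfies the condition.
Matched pairs: 0; unmatched a rows kept: 7; unmatched b rows kept: 7.
Total: 0 matched + 14 padded = 14 rows.

14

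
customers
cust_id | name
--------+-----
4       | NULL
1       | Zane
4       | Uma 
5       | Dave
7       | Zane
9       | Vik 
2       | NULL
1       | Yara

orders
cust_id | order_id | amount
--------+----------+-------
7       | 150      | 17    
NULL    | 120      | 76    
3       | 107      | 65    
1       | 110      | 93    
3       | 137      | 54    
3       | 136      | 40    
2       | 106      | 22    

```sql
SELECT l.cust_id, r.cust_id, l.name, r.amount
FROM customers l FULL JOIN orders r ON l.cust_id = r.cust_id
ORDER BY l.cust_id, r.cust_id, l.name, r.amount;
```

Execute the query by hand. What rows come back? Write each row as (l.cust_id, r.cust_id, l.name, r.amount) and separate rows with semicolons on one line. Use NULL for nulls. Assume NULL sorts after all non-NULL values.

(1, 1, Yara, 93); (1, 1, Zane, 93); (2, 2, NULL, 22); (4, NULL, Uma, NULL); (4, NULL, NULL, NULL); (5, NULL, Dave, NULL); (7, 7, Zane, 17); (9, NULL, Vik, NULL); (NULL, 3, NULL, 40); (NULL, 3, NULL, 54); (NULL, 3, NULL, 65); (NULL, NULL, NULL, 76)

FULL OUTER JOIN keeps every row from both sides; unmatched rows get NULL for the other side's columns.
Matching on l.cust_id = r.cust_id. A NULL in a compared column never satisfies the condition.
- l[0] cust_id=4 → no match; kept with NULLs on the r side.
- l[1] cust_id=1 → 1 match(es) in r → 1 row(s).
- l[2] cust_id=4 → no match; kept with NULLs on the r side.
- l[3] cust_id=5 → no match; kept with NULLs on the r side.
- l[4] cust_id=7 → 1 match(es) in r → 1 row(s).
- l[5] cust_id=9 → no match; kept with NULLs on the r side.
- l[6] cust_id=2 → 1 match(es) in r → 1 row(s).
- l[7] cust_id=1 → 1 match(es) in r → 1 row(s).
- plus 4 unmatched r row(s), each kept with NULL l columns.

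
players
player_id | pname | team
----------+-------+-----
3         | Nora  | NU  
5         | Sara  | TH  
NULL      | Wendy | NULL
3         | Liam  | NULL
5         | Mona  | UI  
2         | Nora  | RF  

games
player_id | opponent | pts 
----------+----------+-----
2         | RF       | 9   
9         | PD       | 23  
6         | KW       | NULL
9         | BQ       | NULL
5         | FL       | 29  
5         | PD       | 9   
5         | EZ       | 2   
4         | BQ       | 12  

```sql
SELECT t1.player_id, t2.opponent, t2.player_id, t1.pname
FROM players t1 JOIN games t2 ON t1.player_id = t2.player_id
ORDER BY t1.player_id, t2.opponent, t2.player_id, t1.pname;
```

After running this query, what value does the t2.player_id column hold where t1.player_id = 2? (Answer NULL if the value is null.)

INNER JOIN keeps only pairs where the ON condition holds.
Matching on t1.player_id = t2.player_id. A NULL in a compared column never satisfies the condition.
Matched pairs: 7.

2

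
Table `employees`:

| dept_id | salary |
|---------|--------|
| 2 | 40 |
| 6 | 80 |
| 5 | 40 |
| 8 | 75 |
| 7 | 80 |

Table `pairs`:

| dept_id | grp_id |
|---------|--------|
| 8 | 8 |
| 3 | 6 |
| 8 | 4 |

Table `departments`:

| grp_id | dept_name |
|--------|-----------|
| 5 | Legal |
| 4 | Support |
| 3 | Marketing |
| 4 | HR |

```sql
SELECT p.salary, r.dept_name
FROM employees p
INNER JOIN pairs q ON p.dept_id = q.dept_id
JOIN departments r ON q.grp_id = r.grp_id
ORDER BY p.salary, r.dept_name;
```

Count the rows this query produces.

Step 1 — p INNER JOIN q on dept_id → 2 row(s).
Then INNER JOIN `departments r` on grp_id: keep only rows whose q.grp_id appears in r.
Result: 2 row(s).

2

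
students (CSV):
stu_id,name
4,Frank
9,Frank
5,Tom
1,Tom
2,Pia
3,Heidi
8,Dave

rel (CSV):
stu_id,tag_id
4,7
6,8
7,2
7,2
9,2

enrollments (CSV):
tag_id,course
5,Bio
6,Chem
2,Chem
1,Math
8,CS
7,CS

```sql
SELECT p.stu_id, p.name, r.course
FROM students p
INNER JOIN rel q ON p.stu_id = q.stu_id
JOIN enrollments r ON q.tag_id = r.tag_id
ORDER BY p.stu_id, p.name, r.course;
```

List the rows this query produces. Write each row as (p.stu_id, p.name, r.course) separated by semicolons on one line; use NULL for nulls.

(4, Frank, CS); (9, Frank, Chem)

Step 1 — p INNER JOIN q on stu_id → 2 row(s).
Then INNER JOIN `enrollments r` on tag_id: keep only rows whose q.tag_id appears in r.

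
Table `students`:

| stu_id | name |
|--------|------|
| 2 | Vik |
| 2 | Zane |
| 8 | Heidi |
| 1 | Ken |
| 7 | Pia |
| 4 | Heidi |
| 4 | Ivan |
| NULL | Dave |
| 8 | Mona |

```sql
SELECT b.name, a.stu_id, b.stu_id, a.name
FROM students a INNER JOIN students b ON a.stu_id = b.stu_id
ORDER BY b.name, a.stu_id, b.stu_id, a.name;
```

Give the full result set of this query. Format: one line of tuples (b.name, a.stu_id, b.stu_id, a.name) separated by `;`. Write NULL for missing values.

(Heidi, 4, 4, Heidi); (Heidi, 4, 4, Ivan); (Heidi, 8, 8, Heidi); (Heidi, 8, 8, Mona); (Ivan, 4, 4, Heidi); (Ivan, 4, 4, Ivan); (Ken, 1, 1, Ken); (Mona, 8, 8, Heidi); (Mona, 8, 8, Mona); (Pia, 7, 7, Pia); (Vik, 2, 2, Vik); (Vik, 2, 2, Zane); (Zane, 2, 2, Vik); (Zane, 2, 2, Zane)

INNER JOIN keeps only pairs where the ON condition holds.
Matching on a.stu_id = b.stu_id. A NULL in a compared column never satisfies the condition.
Matched pairs: 14.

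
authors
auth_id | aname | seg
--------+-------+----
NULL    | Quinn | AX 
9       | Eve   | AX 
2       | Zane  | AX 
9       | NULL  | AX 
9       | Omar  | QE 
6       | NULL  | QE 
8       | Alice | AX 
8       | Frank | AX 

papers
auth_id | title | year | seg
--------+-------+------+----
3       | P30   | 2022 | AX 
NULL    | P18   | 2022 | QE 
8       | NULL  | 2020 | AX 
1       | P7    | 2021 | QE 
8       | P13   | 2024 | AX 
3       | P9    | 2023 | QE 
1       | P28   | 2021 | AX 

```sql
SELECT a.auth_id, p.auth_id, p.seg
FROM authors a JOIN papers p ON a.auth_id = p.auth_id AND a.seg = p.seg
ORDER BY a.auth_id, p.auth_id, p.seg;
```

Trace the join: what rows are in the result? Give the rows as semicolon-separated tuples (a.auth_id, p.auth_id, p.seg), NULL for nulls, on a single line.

INNER JOIN keeps only pairs where the ON condition holds.
Matching on a.auth_id = p.auth_id AND a.seg = p.seg. A NULL in a compared column never satisfies the condition.
- a[0] auth_id=NULL, seg=AX → no match; dropped.
- a[1] auth_id=9, seg=AX → no match; dropped.
- a[2] auth_id=2, seg=AX → no match; dropped.
- a[3] auth_id=9, seg=AX → no match; dropped.
- a[4] auth_id=9, seg=QE → no match; dropped.
- a[5] auth_id=6, seg=QE → no match; dropped.
- a[6] auth_id=8, seg=AX → 2 match(es) in p → 2 row(s).
- a[7] auth_id=8, seg=AX → 2 match(es) in p → 2 row(s).
After projecting and ordering:
a.auth_id | p.auth_id | p.seg
8 | 8 | AX
8 | 8 | AX
8 | 8 | AX
8 | 8 | AX

(8, 8, AX); (8, 8, AX); (8, 8, AX); (8, 8, AX)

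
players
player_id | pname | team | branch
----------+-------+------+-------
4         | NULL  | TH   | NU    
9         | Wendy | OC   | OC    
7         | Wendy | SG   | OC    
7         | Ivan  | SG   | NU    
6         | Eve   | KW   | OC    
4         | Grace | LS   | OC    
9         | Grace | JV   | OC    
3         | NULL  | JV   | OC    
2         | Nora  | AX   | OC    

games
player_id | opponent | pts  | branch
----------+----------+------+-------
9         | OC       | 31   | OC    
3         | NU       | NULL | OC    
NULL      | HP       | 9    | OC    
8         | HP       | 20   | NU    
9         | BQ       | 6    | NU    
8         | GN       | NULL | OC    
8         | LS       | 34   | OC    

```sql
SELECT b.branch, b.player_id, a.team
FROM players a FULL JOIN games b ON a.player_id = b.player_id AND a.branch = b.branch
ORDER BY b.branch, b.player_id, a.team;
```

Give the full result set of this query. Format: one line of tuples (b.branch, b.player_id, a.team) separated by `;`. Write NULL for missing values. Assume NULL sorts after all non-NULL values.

FULL OUTER JOIN keeps every row from both sides; unmatched rows get NULL for the other side's columns.
Matching on a.player_id = b.player_id AND a.branch = b.branch. A NULL in a compared column never satisfies the condition.
- a (player_id=4, branch=NU) has no partner → padded with NULL.
- a (player_id=9, branch=OC) pairs with 1 row(s) of b.
- a (player_id=7, branch=OC) has no partner → padded with NULL.
- a (player_id=7, branch=NU) has no partner → padded with NULL.
- a (player_id=6, branch=OC) has no partner → padded with NULL.
- a (player_id=4, branch=OC) has no partner → padded with NULL.
- a (player_id=9, branch=OC) pairs with 1 row(s) of b.
- a (player_id=3, branch=OC) pairs with 1 row(s) of b.
- a (player_id=2, branch=OC) has no partner → padded with NULL.
- plus 5 unmatched b row(s), each kept with NULL a columns.

(NU, 8, NULL); (NU, 9, NULL); (OC, 3, JV); (OC, 8, NULL); (OC, 8, NULL); (OC, 9, JV); (OC, 9, OC); (OC, NULL, NULL); (NULL, NULL, AX); (NULL, NULL, KW); (NULL, NULL, LS); (NULL, NULL, SG); (NULL, NULL, SG); (NULL, NULL, TH)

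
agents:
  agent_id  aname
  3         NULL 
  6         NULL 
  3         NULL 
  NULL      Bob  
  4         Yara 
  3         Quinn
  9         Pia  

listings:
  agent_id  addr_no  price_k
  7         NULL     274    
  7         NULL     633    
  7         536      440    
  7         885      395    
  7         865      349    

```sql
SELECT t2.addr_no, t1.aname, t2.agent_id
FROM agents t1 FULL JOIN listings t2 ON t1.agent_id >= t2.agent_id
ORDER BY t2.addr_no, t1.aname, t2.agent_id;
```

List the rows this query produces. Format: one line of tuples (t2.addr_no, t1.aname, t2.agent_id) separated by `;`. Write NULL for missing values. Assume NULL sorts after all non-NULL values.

FULL OUTER JOIN keeps every row from both sides; unmatched rows get NULL for the other side's columns.
Matching on t1.agent_id >= t2.agent_id. A NULL in a compared column never satisfies the condition.
Matched pairs: 5; unmatched t1 rows kept: 6; unmatched t2 rows kept: 0.

(536, Pia, 7); (865, Pia, 7); (885, Pia, 7); (NULL, Bob, NULL); (NULL, Pia, 7); (NULL, Pia, 7); (NULL, Quinn, NULL); (NULL, Yara, NULL); (NULL, NULL, NULL); (NULL, NULL, NULL); (NULL, NULL, NULL)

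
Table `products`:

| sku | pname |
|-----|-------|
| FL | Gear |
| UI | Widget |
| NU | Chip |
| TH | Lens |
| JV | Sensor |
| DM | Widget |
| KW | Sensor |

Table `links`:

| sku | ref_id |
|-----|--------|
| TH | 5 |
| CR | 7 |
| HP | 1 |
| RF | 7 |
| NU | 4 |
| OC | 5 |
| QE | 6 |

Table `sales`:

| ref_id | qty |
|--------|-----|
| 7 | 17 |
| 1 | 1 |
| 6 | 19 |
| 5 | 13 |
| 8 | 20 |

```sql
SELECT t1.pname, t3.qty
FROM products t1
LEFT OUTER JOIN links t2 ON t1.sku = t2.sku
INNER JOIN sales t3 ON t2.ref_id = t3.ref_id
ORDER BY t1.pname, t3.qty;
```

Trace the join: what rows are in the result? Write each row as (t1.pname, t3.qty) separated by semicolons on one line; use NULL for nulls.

Step 1 — t1 LEFT JOIN t2 on sku → 7 row(s).
Then INNER JOIN `sales t3` on ref_id: keep only rows whose t2.ref_id appears in t3.

(Lens, 13)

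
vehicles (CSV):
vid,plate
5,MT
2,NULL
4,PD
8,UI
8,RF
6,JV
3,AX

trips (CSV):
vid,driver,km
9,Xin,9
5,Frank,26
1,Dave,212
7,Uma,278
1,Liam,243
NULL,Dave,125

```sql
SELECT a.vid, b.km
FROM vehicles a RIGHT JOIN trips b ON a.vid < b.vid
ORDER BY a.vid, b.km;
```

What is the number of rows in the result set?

18

RIGHT JOIN keeps every row from `trips`; unmatched rows get NULL for `vehicles`'s columns.
Matching on a.vid < b.vid. A NULL in a compared column never satisfies the condition.
Matched pairs: 15; unmatched b rows kept: 3.
Total: 15 matched + 3 padded = 18 rows.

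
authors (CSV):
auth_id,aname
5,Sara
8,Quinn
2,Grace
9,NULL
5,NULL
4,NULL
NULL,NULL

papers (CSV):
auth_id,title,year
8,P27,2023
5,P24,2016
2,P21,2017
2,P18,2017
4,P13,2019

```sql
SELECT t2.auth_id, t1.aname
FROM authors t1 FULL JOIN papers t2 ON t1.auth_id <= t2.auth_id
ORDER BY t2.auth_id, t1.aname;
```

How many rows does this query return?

FULL OUTER JOIN keeps every row from both sides; unmatched rows get NULL for the other side's columns.
Matching on t1.auth_id <= t2.auth_id. A NULL in a compared column never satisfies the condition.
Matched pairs: 13; unmatched t1 rows kept: 2; unmatched t2 rows kept: 0.
Total: 13 matched + 2 padded = 15 rows.

15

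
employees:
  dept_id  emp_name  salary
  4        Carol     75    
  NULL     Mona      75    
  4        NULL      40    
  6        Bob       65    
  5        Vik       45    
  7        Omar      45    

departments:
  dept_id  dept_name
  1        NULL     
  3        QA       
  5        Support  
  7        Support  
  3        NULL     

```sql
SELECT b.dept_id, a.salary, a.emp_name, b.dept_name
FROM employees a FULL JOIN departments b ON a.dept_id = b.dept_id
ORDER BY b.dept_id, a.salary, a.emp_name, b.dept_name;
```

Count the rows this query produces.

9

FULL OUTER JOIN keeps every row from both sides; unmatched rows get NULL for the other side's columns.
Matching on a.dept_id = b.dept_id. A NULL in a compared column never satisfies the condition.
- dept_id=4: no b row matches, row kept with b columns NULL.
- dept_id=NULL: no b row matches, row kept with b columns NULL.
- dept_id=4: no b row matches, row kept with b columns NULL.
- dept_id=6: no b row matches, row kept with b columns NULL.
- dept_id=5: 1 matching b row(s), so 1 row(s) emitted.
- dept_id=7: 1 matching b row(s), so 1 row(s) emitted.
- plus 3 unmatched b row(s), each kept with NULL a columns.
Total: 2 matched + 7 padded = 9 rows.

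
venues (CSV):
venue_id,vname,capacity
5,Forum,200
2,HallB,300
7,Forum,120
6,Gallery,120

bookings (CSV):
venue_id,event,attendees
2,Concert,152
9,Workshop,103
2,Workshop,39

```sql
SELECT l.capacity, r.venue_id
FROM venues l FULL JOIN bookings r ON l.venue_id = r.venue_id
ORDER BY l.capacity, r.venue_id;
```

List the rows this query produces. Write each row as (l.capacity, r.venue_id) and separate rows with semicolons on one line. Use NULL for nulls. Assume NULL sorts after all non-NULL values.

(120, NULL); (120, NULL); (200, NULL); (300, 2); (300, 2); (NULL, 9)

FULL OUTER JOIN keeps every row from both sides; unmatched rows get NULL for the other side's columns.
Matching on l.venue_id = r.venue_id.
- l (venue_id=5) has no partner → padded with NULL.
- l (venue_id=2) pairs with 2 row(s) of r.
- l (venue_id=7) has no partner → padded with NULL.
- l (venue_id=6) has no partner → padded with NULL.
- plus 1 unmatched r row(s), each kept with NULL l columns.
After projecting and ordering:
l.capacity | r.venue_id
120 | NULL
120 | NULL
200 | NULL
300 | 2
300 | 2
NULL | 9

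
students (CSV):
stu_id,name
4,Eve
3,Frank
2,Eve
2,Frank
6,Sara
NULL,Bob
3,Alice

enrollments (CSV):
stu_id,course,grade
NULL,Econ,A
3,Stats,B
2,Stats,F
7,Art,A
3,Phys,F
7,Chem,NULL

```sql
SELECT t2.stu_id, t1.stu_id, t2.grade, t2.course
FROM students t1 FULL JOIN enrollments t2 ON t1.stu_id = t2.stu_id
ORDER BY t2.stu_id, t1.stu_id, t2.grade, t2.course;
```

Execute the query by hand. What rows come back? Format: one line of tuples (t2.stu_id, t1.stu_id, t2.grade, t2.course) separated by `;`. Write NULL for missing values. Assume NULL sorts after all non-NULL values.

(2, 2, F, Stats); (2, 2, F, Stats); (3, 3, B, Stats); (3, 3, B, Stats); (3, 3, F, Phys); (3, 3, F, Phys); (7, NULL, A, Art); (7, NULL, NULL, Chem); (NULL, 4, NULL, NULL); (NULL, 6, NULL, NULL); (NULL, NULL, A, Econ); (NULL, NULL, NULL, NULL)

FULL OUTER JOIN keeps every row from both sides; unmatched rows get NULL for the other side's columns.
Matching on t1.stu_id = t2.stu_id. A NULL in a compared column never satisfies the condition.
- t1 (stu_id=4) has no partner → padded with NULL.
- t1 (stu_id=3) pairs with 2 row(s) of t2.
- t1 (stu_id=2) pairs with 1 row(s) of t2.
- t1 (stu_id=2) pairs with 1 row(s) of t2.
- t1 (stu_id=6) has no partner → padded with NULL.
- t1 (stu_id=NULL) has no partner → padded with NULL.
- t1 (stu_id=3) pairs with 2 row(s) of t2.
- 3 t2 row(s) had no t1 match → kept, t1 columns NULL.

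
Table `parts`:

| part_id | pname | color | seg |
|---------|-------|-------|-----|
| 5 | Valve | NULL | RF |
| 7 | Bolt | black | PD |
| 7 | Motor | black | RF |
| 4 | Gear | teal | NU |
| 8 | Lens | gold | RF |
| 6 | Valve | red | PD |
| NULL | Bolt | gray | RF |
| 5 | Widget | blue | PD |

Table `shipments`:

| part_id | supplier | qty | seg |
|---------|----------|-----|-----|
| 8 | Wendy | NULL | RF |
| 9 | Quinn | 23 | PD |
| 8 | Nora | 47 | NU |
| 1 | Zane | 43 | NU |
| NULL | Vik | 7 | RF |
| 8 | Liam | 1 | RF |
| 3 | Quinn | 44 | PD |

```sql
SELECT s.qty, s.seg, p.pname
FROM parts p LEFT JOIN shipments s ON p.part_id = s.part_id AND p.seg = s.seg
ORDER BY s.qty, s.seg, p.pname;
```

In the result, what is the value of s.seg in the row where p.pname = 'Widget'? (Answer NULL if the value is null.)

NULL

LEFT JOIN keeps every row from `parts`; unmatched rows get NULL for `shipments`'s columns.
Matching on p.part_id = s.part_id AND p.seg = s.seg. A NULL in a compared column never satisfies the condition.
- part_id=5, seg=RF: no s row matches, row kept with s columns NULL.
- part_id=7, seg=PD: no s row matches, row kept with s columns NULL.
- part_id=7, seg=RF: no s row matches, row kept with s columns NULL.
- part_id=4, seg=NU: no s row matches, row kept with s columns NULL.
- part_id=8, seg=RF: 2 matching s row(s), so 2 row(s) emitted.
- part_id=6, seg=PD: no s row matches, row kept with s columns NULL.
- part_id=NULL, seg=RF: no s row matches, row kept with s columns NULL.
- part_id=5, seg=PD: no s row matches, row kept with s columns NULL.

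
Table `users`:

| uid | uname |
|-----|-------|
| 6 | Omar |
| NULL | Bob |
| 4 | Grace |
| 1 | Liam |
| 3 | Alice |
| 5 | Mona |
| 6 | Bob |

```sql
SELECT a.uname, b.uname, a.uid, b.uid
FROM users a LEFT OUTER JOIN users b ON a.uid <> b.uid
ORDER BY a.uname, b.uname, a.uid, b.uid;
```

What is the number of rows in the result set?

29

LEFT JOIN keeps every row from `users a`; unmatched rows get NULL for `users b`'s columns.
Matching on a.uid <> b.uid. A NULL in a compared column never satisfies the condition.
Matched pairs: 28; unmatched a rows kept: 1.
Total: 28 matched + 1 padded = 29 rows.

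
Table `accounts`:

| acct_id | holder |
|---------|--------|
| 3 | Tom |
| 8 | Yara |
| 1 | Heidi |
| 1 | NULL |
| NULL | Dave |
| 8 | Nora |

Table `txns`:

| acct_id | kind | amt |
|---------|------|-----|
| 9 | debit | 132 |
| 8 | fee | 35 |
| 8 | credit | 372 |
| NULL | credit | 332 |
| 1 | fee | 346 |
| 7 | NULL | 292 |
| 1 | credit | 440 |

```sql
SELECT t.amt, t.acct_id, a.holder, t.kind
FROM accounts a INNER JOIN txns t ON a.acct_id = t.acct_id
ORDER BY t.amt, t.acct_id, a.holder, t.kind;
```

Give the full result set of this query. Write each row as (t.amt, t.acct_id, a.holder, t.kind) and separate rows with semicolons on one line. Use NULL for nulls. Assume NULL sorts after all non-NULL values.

INNER JOIN keeps only pairs where the ON condition holds.
Matching on a.acct_id = t.acct_id. A NULL in a compared column never satisfies the condition.
Matched pairs: 8.

(35, 8, Nora, fee); (35, 8, Yara, fee); (346, 1, Heidi, fee); (346, 1, NULL, fee); (372, 8, Nora, credit); (372, 8, Yara, credit); (440, 1, Heidi, credit); (440, 1, NULL, credit)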